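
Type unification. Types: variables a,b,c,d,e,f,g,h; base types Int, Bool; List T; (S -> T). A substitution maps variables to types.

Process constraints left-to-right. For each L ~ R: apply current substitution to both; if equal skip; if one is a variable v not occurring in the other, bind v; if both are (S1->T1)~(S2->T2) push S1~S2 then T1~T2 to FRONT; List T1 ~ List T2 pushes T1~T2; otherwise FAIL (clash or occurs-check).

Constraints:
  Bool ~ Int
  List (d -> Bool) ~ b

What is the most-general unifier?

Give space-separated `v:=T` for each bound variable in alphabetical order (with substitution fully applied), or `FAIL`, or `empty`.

step 1: unify Bool ~ Int  [subst: {-} | 1 pending]
  clash: Bool vs Int

Answer: FAIL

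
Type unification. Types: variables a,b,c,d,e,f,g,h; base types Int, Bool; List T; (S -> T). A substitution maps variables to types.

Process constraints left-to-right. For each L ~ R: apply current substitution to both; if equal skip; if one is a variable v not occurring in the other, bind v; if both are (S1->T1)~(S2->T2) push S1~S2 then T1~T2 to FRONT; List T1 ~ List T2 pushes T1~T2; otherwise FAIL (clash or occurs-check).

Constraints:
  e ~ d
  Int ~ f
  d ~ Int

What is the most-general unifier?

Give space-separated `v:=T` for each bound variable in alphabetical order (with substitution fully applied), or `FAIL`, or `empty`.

step 1: unify e ~ d  [subst: {-} | 2 pending]
  bind e := d
step 2: unify Int ~ f  [subst: {e:=d} | 1 pending]
  bind f := Int
step 3: unify d ~ Int  [subst: {e:=d, f:=Int} | 0 pending]
  bind d := Int

Answer: d:=Int e:=Int f:=Int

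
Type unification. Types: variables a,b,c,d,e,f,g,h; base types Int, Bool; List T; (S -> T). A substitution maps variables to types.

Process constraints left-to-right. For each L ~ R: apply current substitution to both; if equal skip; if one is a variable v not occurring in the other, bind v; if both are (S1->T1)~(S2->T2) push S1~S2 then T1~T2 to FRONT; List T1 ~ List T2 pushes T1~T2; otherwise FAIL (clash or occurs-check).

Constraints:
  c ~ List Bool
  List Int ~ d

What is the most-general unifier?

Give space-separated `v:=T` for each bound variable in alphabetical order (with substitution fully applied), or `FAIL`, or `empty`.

step 1: unify c ~ List Bool  [subst: {-} | 1 pending]
  bind c := List Bool
step 2: unify List Int ~ d  [subst: {c:=List Bool} | 0 pending]
  bind d := List Int

Answer: c:=List Bool d:=List Int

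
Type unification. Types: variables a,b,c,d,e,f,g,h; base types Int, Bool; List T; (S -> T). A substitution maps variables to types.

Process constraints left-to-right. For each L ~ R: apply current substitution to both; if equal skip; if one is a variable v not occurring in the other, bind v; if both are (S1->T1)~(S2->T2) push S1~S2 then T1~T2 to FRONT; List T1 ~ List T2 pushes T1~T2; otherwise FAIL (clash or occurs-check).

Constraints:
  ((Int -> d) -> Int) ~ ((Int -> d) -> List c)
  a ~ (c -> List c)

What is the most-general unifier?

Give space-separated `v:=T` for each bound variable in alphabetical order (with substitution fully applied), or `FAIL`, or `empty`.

Answer: FAIL

Derivation:
step 1: unify ((Int -> d) -> Int) ~ ((Int -> d) -> List c)  [subst: {-} | 1 pending]
  -> decompose arrow: push (Int -> d)~(Int -> d), Int~List c
step 2: unify (Int -> d) ~ (Int -> d)  [subst: {-} | 2 pending]
  -> identical, skip
step 3: unify Int ~ List c  [subst: {-} | 1 pending]
  clash: Int vs List c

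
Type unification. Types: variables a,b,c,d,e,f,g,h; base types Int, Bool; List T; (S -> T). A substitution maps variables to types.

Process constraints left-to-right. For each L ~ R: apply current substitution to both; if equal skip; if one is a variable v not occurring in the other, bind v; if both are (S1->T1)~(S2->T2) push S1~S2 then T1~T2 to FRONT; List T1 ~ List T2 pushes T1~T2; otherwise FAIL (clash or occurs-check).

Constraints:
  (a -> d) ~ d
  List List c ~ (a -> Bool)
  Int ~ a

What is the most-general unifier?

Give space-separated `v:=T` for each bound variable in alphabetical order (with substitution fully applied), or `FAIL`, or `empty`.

Answer: FAIL

Derivation:
step 1: unify (a -> d) ~ d  [subst: {-} | 2 pending]
  occurs-check fail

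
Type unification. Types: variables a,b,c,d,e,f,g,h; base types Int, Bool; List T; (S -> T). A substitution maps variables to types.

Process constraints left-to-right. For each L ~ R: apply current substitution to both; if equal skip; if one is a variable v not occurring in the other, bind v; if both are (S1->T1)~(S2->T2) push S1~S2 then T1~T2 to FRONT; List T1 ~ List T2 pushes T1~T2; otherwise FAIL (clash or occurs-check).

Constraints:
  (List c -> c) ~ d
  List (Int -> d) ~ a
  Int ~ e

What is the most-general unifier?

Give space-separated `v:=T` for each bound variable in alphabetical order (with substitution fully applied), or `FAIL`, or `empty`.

Answer: a:=List (Int -> (List c -> c)) d:=(List c -> c) e:=Int

Derivation:
step 1: unify (List c -> c) ~ d  [subst: {-} | 2 pending]
  bind d := (List c -> c)
step 2: unify List (Int -> (List c -> c)) ~ a  [subst: {d:=(List c -> c)} | 1 pending]
  bind a := List (Int -> (List c -> c))
step 3: unify Int ~ e  [subst: {d:=(List c -> c), a:=List (Int -> (List c -> c))} | 0 pending]
  bind e := Int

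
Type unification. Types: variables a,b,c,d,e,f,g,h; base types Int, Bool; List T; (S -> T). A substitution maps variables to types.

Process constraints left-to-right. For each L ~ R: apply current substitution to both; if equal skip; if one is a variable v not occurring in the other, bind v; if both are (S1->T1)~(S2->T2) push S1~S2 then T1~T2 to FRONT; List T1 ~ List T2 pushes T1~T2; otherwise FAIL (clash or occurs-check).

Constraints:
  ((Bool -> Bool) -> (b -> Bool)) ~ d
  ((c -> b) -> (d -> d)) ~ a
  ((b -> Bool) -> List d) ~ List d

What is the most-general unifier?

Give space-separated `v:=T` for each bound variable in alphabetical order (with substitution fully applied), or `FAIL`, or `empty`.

Answer: FAIL

Derivation:
step 1: unify ((Bool -> Bool) -> (b -> Bool)) ~ d  [subst: {-} | 2 pending]
  bind d := ((Bool -> Bool) -> (b -> Bool))
step 2: unify ((c -> b) -> (((Bool -> Bool) -> (b -> Bool)) -> ((Bool -> Bool) -> (b -> Bool)))) ~ a  [subst: {d:=((Bool -> Bool) -> (b -> Bool))} | 1 pending]
  bind a := ((c -> b) -> (((Bool -> Bool) -> (b -> Bool)) -> ((Bool -> Bool) -> (b -> Bool))))
step 3: unify ((b -> Bool) -> List ((Bool -> Bool) -> (b -> Bool))) ~ List ((Bool -> Bool) -> (b -> Bool))  [subst: {d:=((Bool -> Bool) -> (b -> Bool)), a:=((c -> b) -> (((Bool -> Bool) -> (b -> Bool)) -> ((Bool -> Bool) -> (b -> Bool))))} | 0 pending]
  clash: ((b -> Bool) -> List ((Bool -> Bool) -> (b -> Bool))) vs List ((Bool -> Bool) -> (b -> Bool))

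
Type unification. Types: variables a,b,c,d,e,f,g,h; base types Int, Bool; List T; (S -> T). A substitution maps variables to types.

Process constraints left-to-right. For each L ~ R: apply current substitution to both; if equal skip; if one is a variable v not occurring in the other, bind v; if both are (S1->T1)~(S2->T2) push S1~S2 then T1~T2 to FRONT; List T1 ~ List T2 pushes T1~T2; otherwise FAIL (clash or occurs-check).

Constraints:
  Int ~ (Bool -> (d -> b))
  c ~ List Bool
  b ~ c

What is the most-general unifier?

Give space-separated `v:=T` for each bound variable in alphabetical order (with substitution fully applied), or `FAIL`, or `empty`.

step 1: unify Int ~ (Bool -> (d -> b))  [subst: {-} | 2 pending]
  clash: Int vs (Bool -> (d -> b))

Answer: FAIL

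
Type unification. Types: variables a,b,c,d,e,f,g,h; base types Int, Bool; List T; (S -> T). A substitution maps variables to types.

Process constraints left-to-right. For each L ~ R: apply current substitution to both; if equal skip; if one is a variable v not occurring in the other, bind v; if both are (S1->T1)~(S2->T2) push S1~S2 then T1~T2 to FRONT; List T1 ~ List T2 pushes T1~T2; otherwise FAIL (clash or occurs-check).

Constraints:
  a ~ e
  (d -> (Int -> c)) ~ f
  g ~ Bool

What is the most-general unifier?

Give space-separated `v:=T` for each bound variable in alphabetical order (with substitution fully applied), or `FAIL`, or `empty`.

Answer: a:=e f:=(d -> (Int -> c)) g:=Bool

Derivation:
step 1: unify a ~ e  [subst: {-} | 2 pending]
  bind a := e
step 2: unify (d -> (Int -> c)) ~ f  [subst: {a:=e} | 1 pending]
  bind f := (d -> (Int -> c))
step 3: unify g ~ Bool  [subst: {a:=e, f:=(d -> (Int -> c))} | 0 pending]
  bind g := Bool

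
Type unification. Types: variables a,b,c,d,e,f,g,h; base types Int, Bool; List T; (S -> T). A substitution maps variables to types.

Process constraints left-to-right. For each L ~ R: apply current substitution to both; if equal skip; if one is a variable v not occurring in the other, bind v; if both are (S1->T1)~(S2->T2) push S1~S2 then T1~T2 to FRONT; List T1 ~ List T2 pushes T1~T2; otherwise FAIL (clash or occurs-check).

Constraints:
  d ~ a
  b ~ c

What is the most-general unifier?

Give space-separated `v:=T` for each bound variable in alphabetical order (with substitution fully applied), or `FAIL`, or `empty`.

Answer: b:=c d:=a

Derivation:
step 1: unify d ~ a  [subst: {-} | 1 pending]
  bind d := a
step 2: unify b ~ c  [subst: {d:=a} | 0 pending]
  bind b := c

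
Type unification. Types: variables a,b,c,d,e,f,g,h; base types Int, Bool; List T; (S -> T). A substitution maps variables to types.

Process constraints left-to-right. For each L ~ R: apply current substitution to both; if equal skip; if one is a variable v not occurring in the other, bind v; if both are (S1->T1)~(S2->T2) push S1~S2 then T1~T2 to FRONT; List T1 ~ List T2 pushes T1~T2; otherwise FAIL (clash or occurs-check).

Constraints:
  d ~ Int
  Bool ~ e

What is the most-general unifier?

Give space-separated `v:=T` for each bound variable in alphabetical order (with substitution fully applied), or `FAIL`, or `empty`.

step 1: unify d ~ Int  [subst: {-} | 1 pending]
  bind d := Int
step 2: unify Bool ~ e  [subst: {d:=Int} | 0 pending]
  bind e := Bool

Answer: d:=Int e:=Bool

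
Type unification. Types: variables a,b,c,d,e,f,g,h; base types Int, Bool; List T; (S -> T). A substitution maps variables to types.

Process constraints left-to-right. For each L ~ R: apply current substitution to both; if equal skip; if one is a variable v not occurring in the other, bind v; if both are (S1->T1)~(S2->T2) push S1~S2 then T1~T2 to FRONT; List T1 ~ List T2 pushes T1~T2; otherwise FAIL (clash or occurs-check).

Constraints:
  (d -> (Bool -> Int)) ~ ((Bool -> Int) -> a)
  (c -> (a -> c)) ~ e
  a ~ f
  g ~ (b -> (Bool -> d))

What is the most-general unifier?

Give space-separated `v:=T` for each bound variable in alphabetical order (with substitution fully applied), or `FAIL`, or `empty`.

step 1: unify (d -> (Bool -> Int)) ~ ((Bool -> Int) -> a)  [subst: {-} | 3 pending]
  -> decompose arrow: push d~(Bool -> Int), (Bool -> Int)~a
step 2: unify d ~ (Bool -> Int)  [subst: {-} | 4 pending]
  bind d := (Bool -> Int)
step 3: unify (Bool -> Int) ~ a  [subst: {d:=(Bool -> Int)} | 3 pending]
  bind a := (Bool -> Int)
step 4: unify (c -> ((Bool -> Int) -> c)) ~ e  [subst: {d:=(Bool -> Int), a:=(Bool -> Int)} | 2 pending]
  bind e := (c -> ((Bool -> Int) -> c))
step 5: unify (Bool -> Int) ~ f  [subst: {d:=(Bool -> Int), a:=(Bool -> Int), e:=(c -> ((Bool -> Int) -> c))} | 1 pending]
  bind f := (Bool -> Int)
step 6: unify g ~ (b -> (Bool -> (Bool -> Int)))  [subst: {d:=(Bool -> Int), a:=(Bool -> Int), e:=(c -> ((Bool -> Int) -> c)), f:=(Bool -> Int)} | 0 pending]
  bind g := (b -> (Bool -> (Bool -> Int)))

Answer: a:=(Bool -> Int) d:=(Bool -> Int) e:=(c -> ((Bool -> Int) -> c)) f:=(Bool -> Int) g:=(b -> (Bool -> (Bool -> Int)))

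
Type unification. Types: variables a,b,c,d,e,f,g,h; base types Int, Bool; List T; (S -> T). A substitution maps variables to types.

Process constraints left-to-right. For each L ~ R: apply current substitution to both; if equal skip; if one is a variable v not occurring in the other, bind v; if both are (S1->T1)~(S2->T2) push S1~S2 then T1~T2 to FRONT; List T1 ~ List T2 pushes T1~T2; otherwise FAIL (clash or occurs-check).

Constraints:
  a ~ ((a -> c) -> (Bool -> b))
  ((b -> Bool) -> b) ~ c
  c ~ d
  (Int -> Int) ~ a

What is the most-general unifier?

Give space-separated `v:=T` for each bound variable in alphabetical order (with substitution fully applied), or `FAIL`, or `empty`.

step 1: unify a ~ ((a -> c) -> (Bool -> b))  [subst: {-} | 3 pending]
  occurs-check fail: a in ((a -> c) -> (Bool -> b))

Answer: FAIL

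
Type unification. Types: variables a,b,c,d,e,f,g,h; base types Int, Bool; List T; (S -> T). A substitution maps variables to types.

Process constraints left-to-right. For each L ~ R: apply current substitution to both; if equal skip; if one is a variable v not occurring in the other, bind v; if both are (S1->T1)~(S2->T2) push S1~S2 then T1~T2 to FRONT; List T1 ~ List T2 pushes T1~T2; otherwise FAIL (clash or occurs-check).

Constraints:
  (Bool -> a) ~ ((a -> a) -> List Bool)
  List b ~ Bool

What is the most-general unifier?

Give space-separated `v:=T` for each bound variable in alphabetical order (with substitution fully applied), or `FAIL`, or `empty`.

Answer: FAIL

Derivation:
step 1: unify (Bool -> a) ~ ((a -> a) -> List Bool)  [subst: {-} | 1 pending]
  -> decompose arrow: push Bool~(a -> a), a~List Bool
step 2: unify Bool ~ (a -> a)  [subst: {-} | 2 pending]
  clash: Bool vs (a -> a)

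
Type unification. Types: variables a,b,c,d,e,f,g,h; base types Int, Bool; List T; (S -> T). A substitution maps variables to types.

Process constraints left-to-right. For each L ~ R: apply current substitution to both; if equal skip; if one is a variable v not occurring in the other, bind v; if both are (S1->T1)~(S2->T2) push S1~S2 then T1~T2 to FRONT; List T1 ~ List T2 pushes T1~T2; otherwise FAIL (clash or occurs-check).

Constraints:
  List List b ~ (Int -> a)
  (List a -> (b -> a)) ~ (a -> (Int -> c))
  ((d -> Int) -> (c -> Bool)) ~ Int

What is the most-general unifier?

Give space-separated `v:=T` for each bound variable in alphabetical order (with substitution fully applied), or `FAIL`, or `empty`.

Answer: FAIL

Derivation:
step 1: unify List List b ~ (Int -> a)  [subst: {-} | 2 pending]
  clash: List List b vs (Int -> a)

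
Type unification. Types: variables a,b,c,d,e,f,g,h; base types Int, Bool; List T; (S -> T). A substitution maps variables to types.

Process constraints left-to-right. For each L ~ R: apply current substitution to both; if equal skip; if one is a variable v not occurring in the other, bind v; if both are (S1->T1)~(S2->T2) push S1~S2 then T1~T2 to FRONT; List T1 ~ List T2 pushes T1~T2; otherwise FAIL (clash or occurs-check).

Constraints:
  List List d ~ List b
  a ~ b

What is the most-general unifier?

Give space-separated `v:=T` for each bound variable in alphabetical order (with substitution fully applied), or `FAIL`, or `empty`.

Answer: a:=List d b:=List d

Derivation:
step 1: unify List List d ~ List b  [subst: {-} | 1 pending]
  -> decompose List: push List d~b
step 2: unify List d ~ b  [subst: {-} | 1 pending]
  bind b := List d
step 3: unify a ~ List d  [subst: {b:=List d} | 0 pending]
  bind a := List d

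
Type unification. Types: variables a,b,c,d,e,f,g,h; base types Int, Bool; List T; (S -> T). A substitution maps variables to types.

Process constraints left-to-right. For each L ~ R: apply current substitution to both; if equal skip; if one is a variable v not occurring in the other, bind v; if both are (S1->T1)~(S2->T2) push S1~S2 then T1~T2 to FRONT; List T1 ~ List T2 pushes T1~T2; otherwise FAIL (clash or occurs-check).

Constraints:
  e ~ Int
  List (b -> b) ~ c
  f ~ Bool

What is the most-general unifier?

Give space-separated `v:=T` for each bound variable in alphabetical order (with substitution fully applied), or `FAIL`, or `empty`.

Answer: c:=List (b -> b) e:=Int f:=Bool

Derivation:
step 1: unify e ~ Int  [subst: {-} | 2 pending]
  bind e := Int
step 2: unify List (b -> b) ~ c  [subst: {e:=Int} | 1 pending]
  bind c := List (b -> b)
step 3: unify f ~ Bool  [subst: {e:=Int, c:=List (b -> b)} | 0 pending]
  bind f := Bool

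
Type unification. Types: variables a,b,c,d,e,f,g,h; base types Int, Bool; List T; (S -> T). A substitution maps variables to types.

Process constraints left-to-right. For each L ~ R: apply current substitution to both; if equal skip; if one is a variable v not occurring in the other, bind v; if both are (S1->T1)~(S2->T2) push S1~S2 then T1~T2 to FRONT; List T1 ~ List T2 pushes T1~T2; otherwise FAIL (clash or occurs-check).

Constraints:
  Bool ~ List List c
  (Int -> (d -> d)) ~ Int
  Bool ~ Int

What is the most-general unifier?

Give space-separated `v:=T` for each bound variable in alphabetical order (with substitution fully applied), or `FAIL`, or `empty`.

step 1: unify Bool ~ List List c  [subst: {-} | 2 pending]
  clash: Bool vs List List c

Answer: FAIL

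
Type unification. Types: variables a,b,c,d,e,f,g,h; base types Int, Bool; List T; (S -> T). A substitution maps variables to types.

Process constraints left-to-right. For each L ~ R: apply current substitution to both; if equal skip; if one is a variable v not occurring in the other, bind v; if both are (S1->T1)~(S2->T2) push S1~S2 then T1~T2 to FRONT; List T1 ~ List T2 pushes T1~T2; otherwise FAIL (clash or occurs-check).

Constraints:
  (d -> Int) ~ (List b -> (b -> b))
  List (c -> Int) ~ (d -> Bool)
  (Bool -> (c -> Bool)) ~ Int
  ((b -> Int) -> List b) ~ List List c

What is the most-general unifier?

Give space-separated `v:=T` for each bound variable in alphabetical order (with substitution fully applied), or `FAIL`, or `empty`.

Answer: FAIL

Derivation:
step 1: unify (d -> Int) ~ (List b -> (b -> b))  [subst: {-} | 3 pending]
  -> decompose arrow: push d~List b, Int~(b -> b)
step 2: unify d ~ List b  [subst: {-} | 4 pending]
  bind d := List b
step 3: unify Int ~ (b -> b)  [subst: {d:=List b} | 3 pending]
  clash: Int vs (b -> b)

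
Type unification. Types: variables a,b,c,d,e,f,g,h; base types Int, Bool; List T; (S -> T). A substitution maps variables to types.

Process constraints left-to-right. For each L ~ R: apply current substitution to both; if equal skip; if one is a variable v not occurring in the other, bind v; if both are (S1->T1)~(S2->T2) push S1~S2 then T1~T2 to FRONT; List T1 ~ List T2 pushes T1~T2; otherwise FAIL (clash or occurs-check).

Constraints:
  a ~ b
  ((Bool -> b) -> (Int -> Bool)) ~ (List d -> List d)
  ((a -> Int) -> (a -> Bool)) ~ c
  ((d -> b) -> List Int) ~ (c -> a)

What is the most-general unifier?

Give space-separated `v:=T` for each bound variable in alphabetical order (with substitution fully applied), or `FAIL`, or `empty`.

Answer: FAIL

Derivation:
step 1: unify a ~ b  [subst: {-} | 3 pending]
  bind a := b
step 2: unify ((Bool -> b) -> (Int -> Bool)) ~ (List d -> List d)  [subst: {a:=b} | 2 pending]
  -> decompose arrow: push (Bool -> b)~List d, (Int -> Bool)~List d
step 3: unify (Bool -> b) ~ List d  [subst: {a:=b} | 3 pending]
  clash: (Bool -> b) vs List d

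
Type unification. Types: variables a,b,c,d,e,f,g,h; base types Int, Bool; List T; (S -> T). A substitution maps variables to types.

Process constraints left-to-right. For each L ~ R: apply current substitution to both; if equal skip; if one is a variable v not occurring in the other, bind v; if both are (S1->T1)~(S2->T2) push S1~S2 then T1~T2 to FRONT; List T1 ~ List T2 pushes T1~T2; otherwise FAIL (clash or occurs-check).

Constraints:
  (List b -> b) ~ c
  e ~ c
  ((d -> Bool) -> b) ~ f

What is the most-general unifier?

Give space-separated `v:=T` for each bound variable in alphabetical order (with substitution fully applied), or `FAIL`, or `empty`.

Answer: c:=(List b -> b) e:=(List b -> b) f:=((d -> Bool) -> b)

Derivation:
step 1: unify (List b -> b) ~ c  [subst: {-} | 2 pending]
  bind c := (List b -> b)
step 2: unify e ~ (List b -> b)  [subst: {c:=(List b -> b)} | 1 pending]
  bind e := (List b -> b)
step 3: unify ((d -> Bool) -> b) ~ f  [subst: {c:=(List b -> b), e:=(List b -> b)} | 0 pending]
  bind f := ((d -> Bool) -> b)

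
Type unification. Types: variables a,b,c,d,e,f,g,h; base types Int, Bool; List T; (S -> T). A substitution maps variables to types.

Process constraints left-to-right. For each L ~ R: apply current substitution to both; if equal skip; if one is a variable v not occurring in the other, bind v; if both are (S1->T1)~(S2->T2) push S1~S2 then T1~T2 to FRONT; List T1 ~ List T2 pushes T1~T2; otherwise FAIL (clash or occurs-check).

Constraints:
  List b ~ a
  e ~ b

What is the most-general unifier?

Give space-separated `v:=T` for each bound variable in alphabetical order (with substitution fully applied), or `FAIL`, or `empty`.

Answer: a:=List b e:=b

Derivation:
step 1: unify List b ~ a  [subst: {-} | 1 pending]
  bind a := List b
step 2: unify e ~ b  [subst: {a:=List b} | 0 pending]
  bind e := b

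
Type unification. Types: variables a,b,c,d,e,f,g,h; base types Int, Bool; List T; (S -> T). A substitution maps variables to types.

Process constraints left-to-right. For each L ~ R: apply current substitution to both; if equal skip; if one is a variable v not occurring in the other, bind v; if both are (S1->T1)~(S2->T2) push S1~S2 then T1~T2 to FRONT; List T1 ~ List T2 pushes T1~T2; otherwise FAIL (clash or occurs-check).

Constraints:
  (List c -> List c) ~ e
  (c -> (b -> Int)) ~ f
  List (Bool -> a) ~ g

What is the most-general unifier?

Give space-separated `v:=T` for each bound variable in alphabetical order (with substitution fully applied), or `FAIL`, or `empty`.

step 1: unify (List c -> List c) ~ e  [subst: {-} | 2 pending]
  bind e := (List c -> List c)
step 2: unify (c -> (b -> Int)) ~ f  [subst: {e:=(List c -> List c)} | 1 pending]
  bind f := (c -> (b -> Int))
step 3: unify List (Bool -> a) ~ g  [subst: {e:=(List c -> List c), f:=(c -> (b -> Int))} | 0 pending]
  bind g := List (Bool -> a)

Answer: e:=(List c -> List c) f:=(c -> (b -> Int)) g:=List (Bool -> a)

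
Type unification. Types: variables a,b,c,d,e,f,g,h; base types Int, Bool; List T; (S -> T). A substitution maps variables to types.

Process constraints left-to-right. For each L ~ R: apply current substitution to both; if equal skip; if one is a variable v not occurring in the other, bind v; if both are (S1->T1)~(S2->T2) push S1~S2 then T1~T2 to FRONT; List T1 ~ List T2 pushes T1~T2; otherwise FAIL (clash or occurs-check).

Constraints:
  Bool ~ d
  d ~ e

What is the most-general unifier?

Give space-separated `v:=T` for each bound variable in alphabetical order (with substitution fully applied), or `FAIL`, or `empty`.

Answer: d:=Bool e:=Bool

Derivation:
step 1: unify Bool ~ d  [subst: {-} | 1 pending]
  bind d := Bool
step 2: unify Bool ~ e  [subst: {d:=Bool} | 0 pending]
  bind e := Bool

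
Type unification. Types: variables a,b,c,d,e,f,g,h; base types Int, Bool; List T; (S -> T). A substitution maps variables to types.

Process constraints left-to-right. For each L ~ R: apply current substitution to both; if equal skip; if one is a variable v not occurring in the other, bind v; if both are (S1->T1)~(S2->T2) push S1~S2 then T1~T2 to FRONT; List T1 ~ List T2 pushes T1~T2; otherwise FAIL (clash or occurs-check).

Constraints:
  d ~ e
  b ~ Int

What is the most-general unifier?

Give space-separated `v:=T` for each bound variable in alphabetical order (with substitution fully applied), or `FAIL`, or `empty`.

step 1: unify d ~ e  [subst: {-} | 1 pending]
  bind d := e
step 2: unify b ~ Int  [subst: {d:=e} | 0 pending]
  bind b := Int

Answer: b:=Int d:=e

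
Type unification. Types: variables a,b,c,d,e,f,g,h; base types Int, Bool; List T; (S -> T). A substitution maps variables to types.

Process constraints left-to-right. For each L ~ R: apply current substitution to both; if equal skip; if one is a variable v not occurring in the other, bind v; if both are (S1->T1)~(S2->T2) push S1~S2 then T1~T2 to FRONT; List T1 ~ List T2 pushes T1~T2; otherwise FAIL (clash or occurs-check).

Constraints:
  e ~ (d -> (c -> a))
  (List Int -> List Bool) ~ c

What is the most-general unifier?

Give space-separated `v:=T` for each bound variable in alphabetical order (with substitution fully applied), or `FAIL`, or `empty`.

Answer: c:=(List Int -> List Bool) e:=(d -> ((List Int -> List Bool) -> a))

Derivation:
step 1: unify e ~ (d -> (c -> a))  [subst: {-} | 1 pending]
  bind e := (d -> (c -> a))
step 2: unify (List Int -> List Bool) ~ c  [subst: {e:=(d -> (c -> a))} | 0 pending]
  bind c := (List Int -> List Bool)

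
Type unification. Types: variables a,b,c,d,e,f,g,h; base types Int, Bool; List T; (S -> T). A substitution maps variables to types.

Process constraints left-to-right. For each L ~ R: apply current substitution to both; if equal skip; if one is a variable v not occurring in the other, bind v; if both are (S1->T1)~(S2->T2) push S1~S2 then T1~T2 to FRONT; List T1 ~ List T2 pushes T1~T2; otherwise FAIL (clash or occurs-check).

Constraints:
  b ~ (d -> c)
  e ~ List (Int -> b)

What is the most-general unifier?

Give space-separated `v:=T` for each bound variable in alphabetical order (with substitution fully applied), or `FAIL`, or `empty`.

step 1: unify b ~ (d -> c)  [subst: {-} | 1 pending]
  bind b := (d -> c)
step 2: unify e ~ List (Int -> (d -> c))  [subst: {b:=(d -> c)} | 0 pending]
  bind e := List (Int -> (d -> c))

Answer: b:=(d -> c) e:=List (Int -> (d -> c))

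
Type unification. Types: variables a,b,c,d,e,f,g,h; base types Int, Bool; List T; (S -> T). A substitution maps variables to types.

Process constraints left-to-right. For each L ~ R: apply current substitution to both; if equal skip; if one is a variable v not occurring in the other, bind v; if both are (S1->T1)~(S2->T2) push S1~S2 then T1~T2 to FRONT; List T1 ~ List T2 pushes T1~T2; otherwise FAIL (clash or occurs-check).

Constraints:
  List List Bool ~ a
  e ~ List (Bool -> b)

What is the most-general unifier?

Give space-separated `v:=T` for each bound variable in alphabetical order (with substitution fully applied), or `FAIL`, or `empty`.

Answer: a:=List List Bool e:=List (Bool -> b)

Derivation:
step 1: unify List List Bool ~ a  [subst: {-} | 1 pending]
  bind a := List List Bool
step 2: unify e ~ List (Bool -> b)  [subst: {a:=List List Bool} | 0 pending]
  bind e := List (Bool -> b)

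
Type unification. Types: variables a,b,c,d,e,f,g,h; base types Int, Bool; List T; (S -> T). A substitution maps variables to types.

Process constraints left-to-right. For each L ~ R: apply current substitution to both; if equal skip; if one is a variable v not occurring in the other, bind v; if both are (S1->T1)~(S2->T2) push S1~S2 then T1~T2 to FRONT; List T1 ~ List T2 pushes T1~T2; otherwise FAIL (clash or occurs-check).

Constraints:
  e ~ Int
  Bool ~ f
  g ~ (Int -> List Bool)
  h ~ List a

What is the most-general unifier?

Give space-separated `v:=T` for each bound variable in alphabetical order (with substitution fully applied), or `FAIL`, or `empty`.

Answer: e:=Int f:=Bool g:=(Int -> List Bool) h:=List a

Derivation:
step 1: unify e ~ Int  [subst: {-} | 3 pending]
  bind e := Int
step 2: unify Bool ~ f  [subst: {e:=Int} | 2 pending]
  bind f := Bool
step 3: unify g ~ (Int -> List Bool)  [subst: {e:=Int, f:=Bool} | 1 pending]
  bind g := (Int -> List Bool)
step 4: unify h ~ List a  [subst: {e:=Int, f:=Bool, g:=(Int -> List Bool)} | 0 pending]
  bind h := List a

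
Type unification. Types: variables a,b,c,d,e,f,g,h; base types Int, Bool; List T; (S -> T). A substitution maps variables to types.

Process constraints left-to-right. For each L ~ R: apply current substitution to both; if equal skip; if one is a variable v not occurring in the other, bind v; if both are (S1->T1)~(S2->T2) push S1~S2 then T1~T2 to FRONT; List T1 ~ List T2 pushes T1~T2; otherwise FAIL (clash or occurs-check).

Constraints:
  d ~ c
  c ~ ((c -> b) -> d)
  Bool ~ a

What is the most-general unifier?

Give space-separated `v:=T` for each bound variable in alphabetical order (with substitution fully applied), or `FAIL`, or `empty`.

Answer: FAIL

Derivation:
step 1: unify d ~ c  [subst: {-} | 2 pending]
  bind d := c
step 2: unify c ~ ((c -> b) -> c)  [subst: {d:=c} | 1 pending]
  occurs-check fail: c in ((c -> b) -> c)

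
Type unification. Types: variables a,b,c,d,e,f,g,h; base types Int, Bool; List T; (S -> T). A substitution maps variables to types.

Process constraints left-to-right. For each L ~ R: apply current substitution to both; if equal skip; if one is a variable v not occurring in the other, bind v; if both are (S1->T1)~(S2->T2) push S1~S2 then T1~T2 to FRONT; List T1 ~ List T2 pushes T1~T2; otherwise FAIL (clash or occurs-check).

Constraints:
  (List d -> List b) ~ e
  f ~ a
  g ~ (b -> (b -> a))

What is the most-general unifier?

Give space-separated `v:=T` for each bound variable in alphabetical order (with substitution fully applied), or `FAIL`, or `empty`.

step 1: unify (List d -> List b) ~ e  [subst: {-} | 2 pending]
  bind e := (List d -> List b)
step 2: unify f ~ a  [subst: {e:=(List d -> List b)} | 1 pending]
  bind f := a
step 3: unify g ~ (b -> (b -> a))  [subst: {e:=(List d -> List b), f:=a} | 0 pending]
  bind g := (b -> (b -> a))

Answer: e:=(List d -> List b) f:=a g:=(b -> (b -> a))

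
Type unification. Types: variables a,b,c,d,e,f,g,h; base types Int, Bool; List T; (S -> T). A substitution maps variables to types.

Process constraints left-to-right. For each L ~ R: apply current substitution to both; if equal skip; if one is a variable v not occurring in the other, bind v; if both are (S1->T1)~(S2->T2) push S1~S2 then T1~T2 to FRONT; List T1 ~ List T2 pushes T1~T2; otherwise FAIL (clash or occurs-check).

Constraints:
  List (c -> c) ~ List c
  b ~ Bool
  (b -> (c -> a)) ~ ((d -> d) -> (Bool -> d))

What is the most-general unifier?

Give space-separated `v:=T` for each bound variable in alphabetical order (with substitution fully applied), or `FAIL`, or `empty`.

step 1: unify List (c -> c) ~ List c  [subst: {-} | 2 pending]
  -> decompose List: push (c -> c)~c
step 2: unify (c -> c) ~ c  [subst: {-} | 2 pending]
  occurs-check fail

Answer: FAIL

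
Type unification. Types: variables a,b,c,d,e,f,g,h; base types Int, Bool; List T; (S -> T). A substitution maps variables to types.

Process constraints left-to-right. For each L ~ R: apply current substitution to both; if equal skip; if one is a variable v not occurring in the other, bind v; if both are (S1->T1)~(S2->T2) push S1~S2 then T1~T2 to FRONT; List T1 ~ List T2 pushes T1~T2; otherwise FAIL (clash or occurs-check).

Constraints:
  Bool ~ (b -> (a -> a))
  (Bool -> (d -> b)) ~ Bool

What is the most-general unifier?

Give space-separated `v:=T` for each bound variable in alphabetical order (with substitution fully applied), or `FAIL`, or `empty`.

Answer: FAIL

Derivation:
step 1: unify Bool ~ (b -> (a -> a))  [subst: {-} | 1 pending]
  clash: Bool vs (b -> (a -> a))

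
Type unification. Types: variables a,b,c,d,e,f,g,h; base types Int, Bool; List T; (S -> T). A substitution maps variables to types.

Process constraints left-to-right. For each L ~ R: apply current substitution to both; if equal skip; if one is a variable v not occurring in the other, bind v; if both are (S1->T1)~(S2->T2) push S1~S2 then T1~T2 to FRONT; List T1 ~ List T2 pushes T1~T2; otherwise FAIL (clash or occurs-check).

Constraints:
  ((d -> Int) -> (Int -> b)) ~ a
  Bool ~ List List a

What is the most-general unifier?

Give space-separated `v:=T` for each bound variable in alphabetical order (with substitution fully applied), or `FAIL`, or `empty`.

step 1: unify ((d -> Int) -> (Int -> b)) ~ a  [subst: {-} | 1 pending]
  bind a := ((d -> Int) -> (Int -> b))
step 2: unify Bool ~ List List ((d -> Int) -> (Int -> b))  [subst: {a:=((d -> Int) -> (Int -> b))} | 0 pending]
  clash: Bool vs List List ((d -> Int) -> (Int -> b))

Answer: FAIL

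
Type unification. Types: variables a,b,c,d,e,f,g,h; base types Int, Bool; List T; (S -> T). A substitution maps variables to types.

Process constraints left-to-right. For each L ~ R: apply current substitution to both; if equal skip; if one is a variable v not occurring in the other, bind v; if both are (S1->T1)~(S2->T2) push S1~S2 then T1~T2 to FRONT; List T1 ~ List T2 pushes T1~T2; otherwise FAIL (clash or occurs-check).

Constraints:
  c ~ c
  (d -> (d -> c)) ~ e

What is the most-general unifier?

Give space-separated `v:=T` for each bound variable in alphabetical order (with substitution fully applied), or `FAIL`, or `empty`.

step 1: unify c ~ c  [subst: {-} | 1 pending]
  -> identical, skip
step 2: unify (d -> (d -> c)) ~ e  [subst: {-} | 0 pending]
  bind e := (d -> (d -> c))

Answer: e:=(d -> (d -> c))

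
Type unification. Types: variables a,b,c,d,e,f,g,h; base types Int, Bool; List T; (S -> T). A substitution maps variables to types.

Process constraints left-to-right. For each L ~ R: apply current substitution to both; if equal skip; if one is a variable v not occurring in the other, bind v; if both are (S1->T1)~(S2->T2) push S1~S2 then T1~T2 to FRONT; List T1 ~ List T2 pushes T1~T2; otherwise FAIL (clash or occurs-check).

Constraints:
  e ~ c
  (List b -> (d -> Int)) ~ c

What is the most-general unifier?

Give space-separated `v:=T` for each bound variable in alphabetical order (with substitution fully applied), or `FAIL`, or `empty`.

step 1: unify e ~ c  [subst: {-} | 1 pending]
  bind e := c
step 2: unify (List b -> (d -> Int)) ~ c  [subst: {e:=c} | 0 pending]
  bind c := (List b -> (d -> Int))

Answer: c:=(List b -> (d -> Int)) e:=(List b -> (d -> Int))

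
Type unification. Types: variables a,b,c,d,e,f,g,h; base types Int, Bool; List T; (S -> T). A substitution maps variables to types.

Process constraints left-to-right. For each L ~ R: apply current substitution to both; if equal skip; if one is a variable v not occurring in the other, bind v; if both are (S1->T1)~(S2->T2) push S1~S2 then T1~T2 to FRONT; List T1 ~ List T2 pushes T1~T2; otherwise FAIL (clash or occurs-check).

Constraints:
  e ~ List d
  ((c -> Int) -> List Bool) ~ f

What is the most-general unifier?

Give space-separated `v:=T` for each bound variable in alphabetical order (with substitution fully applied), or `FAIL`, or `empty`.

Answer: e:=List d f:=((c -> Int) -> List Bool)

Derivation:
step 1: unify e ~ List d  [subst: {-} | 1 pending]
  bind e := List d
step 2: unify ((c -> Int) -> List Bool) ~ f  [subst: {e:=List d} | 0 pending]
  bind f := ((c -> Int) -> List Bool)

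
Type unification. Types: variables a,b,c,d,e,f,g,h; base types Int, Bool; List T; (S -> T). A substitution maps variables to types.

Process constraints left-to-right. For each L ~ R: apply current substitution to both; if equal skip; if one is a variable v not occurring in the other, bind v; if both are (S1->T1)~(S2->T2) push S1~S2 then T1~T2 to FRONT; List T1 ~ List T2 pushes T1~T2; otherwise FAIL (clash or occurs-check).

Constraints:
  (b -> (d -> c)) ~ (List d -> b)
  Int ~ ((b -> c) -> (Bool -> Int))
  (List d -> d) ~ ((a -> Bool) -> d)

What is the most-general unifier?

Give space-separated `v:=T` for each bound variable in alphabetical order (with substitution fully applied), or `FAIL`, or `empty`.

Answer: FAIL

Derivation:
step 1: unify (b -> (d -> c)) ~ (List d -> b)  [subst: {-} | 2 pending]
  -> decompose arrow: push b~List d, (d -> c)~b
step 2: unify b ~ List d  [subst: {-} | 3 pending]
  bind b := List d
step 3: unify (d -> c) ~ List d  [subst: {b:=List d} | 2 pending]
  clash: (d -> c) vs List d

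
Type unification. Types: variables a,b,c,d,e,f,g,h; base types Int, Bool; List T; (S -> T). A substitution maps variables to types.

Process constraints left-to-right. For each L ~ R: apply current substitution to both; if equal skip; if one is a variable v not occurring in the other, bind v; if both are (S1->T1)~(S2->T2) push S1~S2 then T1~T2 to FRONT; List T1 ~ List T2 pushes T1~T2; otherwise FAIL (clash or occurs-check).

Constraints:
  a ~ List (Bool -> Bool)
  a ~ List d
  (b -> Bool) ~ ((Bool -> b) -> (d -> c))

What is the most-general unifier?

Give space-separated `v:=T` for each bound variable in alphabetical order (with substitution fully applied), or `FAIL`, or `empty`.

Answer: FAIL

Derivation:
step 1: unify a ~ List (Bool -> Bool)  [subst: {-} | 2 pending]
  bind a := List (Bool -> Bool)
step 2: unify List (Bool -> Bool) ~ List d  [subst: {a:=List (Bool -> Bool)} | 1 pending]
  -> decompose List: push (Bool -> Bool)~d
step 3: unify (Bool -> Bool) ~ d  [subst: {a:=List (Bool -> Bool)} | 1 pending]
  bind d := (Bool -> Bool)
step 4: unify (b -> Bool) ~ ((Bool -> b) -> ((Bool -> Bool) -> c))  [subst: {a:=List (Bool -> Bool), d:=(Bool -> Bool)} | 0 pending]
  -> decompose arrow: push b~(Bool -> b), Bool~((Bool -> Bool) -> c)
step 5: unify b ~ (Bool -> b)  [subst: {a:=List (Bool -> Bool), d:=(Bool -> Bool)} | 1 pending]
  occurs-check fail: b in (Bool -> b)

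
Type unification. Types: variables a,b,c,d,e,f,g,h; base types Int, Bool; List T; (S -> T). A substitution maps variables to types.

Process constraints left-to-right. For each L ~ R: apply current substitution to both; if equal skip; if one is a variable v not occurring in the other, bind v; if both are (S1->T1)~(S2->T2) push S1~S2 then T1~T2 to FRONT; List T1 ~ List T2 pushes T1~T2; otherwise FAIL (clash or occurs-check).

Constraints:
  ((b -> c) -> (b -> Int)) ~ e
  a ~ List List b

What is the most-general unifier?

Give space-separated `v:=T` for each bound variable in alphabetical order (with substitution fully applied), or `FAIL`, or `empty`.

Answer: a:=List List b e:=((b -> c) -> (b -> Int))

Derivation:
step 1: unify ((b -> c) -> (b -> Int)) ~ e  [subst: {-} | 1 pending]
  bind e := ((b -> c) -> (b -> Int))
step 2: unify a ~ List List b  [subst: {e:=((b -> c) -> (b -> Int))} | 0 pending]
  bind a := List List b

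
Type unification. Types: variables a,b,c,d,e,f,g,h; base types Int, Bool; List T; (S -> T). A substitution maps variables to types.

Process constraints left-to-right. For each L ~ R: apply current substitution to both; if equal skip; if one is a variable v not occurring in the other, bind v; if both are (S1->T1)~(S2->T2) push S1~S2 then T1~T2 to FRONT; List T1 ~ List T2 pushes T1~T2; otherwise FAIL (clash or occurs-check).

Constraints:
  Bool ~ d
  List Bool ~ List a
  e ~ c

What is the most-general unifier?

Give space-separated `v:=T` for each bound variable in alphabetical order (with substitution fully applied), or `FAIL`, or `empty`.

step 1: unify Bool ~ d  [subst: {-} | 2 pending]
  bind d := Bool
step 2: unify List Bool ~ List a  [subst: {d:=Bool} | 1 pending]
  -> decompose List: push Bool~a
step 3: unify Bool ~ a  [subst: {d:=Bool} | 1 pending]
  bind a := Bool
step 4: unify e ~ c  [subst: {d:=Bool, a:=Bool} | 0 pending]
  bind e := c

Answer: a:=Bool d:=Bool e:=c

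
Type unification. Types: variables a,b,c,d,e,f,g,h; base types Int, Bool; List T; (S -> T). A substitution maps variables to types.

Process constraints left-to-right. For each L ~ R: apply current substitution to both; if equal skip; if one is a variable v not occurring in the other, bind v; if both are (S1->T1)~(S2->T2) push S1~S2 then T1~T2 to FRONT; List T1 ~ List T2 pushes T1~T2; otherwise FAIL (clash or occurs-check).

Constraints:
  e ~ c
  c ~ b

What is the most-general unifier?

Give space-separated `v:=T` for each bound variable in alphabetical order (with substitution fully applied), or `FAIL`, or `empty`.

Answer: c:=b e:=b

Derivation:
step 1: unify e ~ c  [subst: {-} | 1 pending]
  bind e := c
step 2: unify c ~ b  [subst: {e:=c} | 0 pending]
  bind c := b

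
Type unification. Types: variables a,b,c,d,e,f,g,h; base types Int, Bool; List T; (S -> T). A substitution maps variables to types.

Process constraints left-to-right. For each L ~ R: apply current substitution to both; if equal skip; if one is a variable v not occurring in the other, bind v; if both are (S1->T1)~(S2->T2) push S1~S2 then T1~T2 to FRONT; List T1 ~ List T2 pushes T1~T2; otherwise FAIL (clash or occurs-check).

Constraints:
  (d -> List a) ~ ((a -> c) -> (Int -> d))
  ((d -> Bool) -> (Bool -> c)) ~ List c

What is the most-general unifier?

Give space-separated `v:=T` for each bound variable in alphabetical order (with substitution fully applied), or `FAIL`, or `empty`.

Answer: FAIL

Derivation:
step 1: unify (d -> List a) ~ ((a -> c) -> (Int -> d))  [subst: {-} | 1 pending]
  -> decompose arrow: push d~(a -> c), List a~(Int -> d)
step 2: unify d ~ (a -> c)  [subst: {-} | 2 pending]
  bind d := (a -> c)
step 3: unify List a ~ (Int -> (a -> c))  [subst: {d:=(a -> c)} | 1 pending]
  clash: List a vs (Int -> (a -> c))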